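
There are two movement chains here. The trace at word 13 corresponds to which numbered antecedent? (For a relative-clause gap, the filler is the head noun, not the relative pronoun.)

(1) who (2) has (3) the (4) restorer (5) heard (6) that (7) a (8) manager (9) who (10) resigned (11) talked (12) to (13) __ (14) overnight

The marked gap is the object of the preposition "to" of "talked".
Its filler is the fronted wh-phrase "who", at word 1.
(The other dependency links word 8 to a gap after word 9.)

1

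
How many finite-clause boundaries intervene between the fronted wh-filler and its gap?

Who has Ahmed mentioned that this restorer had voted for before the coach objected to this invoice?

1

"who" is extracted from the PP object of "voted".
Boundaries crossed, outermost first: [that] — 1 in total.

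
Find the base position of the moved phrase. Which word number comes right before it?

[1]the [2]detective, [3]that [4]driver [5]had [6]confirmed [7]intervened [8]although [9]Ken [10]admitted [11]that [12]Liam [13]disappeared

6

The displaced element is "the detective" (word 2).
It is linked across 1 clause boundary (Ø).
It functions as the subject of "intervened", so the gap sits immediately after word 6 ("confirmed").
Base order: That driver had confirmed that the detective intervened although Ken admitted that Liam disappeared.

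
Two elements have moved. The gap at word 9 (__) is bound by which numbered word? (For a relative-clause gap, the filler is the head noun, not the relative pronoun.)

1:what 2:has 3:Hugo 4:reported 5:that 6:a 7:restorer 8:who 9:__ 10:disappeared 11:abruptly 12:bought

7

The marked gap is inside the relative clause, the subject of "disappeared".
Its filler is the head noun "restorer" (via "who"), at word 7.
(The other dependency links word 1 to a gap after word 12.)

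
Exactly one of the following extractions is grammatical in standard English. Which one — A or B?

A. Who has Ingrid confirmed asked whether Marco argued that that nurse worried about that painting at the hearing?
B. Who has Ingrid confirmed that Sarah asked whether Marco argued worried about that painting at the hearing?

A

In B, the wh-phrase is extracted from inside a wh-island (introduced by "whether"), which blocks movement.
In A, the extraction path crosses only that-complement boundaries, which are transparent.
So A is grammatical.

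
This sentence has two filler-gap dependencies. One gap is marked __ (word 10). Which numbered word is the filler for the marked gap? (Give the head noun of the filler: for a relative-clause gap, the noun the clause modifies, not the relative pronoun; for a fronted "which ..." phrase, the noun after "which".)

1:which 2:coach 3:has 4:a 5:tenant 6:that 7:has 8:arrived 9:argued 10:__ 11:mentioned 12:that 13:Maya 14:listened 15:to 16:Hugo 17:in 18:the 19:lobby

The marked gap is the subject of "mentioned".
Its filler is the fronted wh-phrase "which coach", at word 2.
(The other dependency links word 5 to a gap after word 6.)

2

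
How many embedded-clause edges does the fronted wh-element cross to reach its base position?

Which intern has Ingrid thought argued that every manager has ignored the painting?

"which intern" is extracted from the subject of "argued".
Boundaries crossed, outermost first: [Ø] — 1 in total.

1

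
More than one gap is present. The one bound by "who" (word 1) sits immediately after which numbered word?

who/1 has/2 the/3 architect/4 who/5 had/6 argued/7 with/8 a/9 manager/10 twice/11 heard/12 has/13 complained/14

12

The displaced element is "who" (word 1).
It is linked across 1 clause boundary (Ø).
It functions as the subject of "complained", so the gap sits immediately after word 12 ("heard").
Base order: The architect who had argued with a manager twice has heard that who has complained.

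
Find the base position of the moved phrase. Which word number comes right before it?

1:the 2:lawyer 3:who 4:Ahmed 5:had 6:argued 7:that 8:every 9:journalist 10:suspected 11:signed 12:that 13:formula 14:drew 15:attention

The displaced element is "the lawyer" (word 2).
It is linked across 2 clause boundaries (that → Ø).
It functions as the subject of "signed", so the gap sits immediately after word 10 ("suspected").
Base order: Ahmed had argued that every journalist suspected that the lawyer signed that formula.

10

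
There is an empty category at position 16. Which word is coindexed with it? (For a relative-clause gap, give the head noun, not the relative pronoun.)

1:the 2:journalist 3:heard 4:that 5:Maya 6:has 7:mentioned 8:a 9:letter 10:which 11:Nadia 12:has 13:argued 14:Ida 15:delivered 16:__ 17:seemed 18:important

The gap at 16 is the object of "delivered", inside a relative clause.
The relative pronoun is "which" (word 10); it is bound by the head noun immediately before it.
Its filler is the head noun "letter", at word 9.

9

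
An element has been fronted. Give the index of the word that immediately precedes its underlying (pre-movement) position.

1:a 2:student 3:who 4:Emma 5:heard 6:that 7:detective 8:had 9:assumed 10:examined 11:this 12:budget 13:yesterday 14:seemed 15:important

The displaced element is "a student" (word 2).
It is linked across 2 clause boundaries (Ø → Ø).
It functions as the subject of "examined", so the gap sits immediately after word 9 ("assumed").
Base order: Emma heard that detective had assumed a student examined this budget yesterday.

9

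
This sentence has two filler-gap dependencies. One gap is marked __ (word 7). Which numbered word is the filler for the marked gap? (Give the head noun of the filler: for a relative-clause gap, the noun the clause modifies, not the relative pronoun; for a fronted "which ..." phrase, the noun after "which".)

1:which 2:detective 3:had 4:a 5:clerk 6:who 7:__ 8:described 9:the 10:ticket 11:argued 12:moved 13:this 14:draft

The marked gap is inside the relative clause, the subject of "described".
Its filler is the head noun "clerk" (via "who"), at word 5.
(The other dependency links word 2 to a gap after word 11.)

5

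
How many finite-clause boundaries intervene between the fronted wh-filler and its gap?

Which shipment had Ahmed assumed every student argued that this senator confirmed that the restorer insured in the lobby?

3

"which shipment" is extracted from the object of "insured".
Boundaries crossed, outermost first: [Ø], [that], [that] — 3 in total.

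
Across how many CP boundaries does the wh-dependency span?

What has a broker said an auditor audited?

"what" is extracted from the object of "audited".
Boundaries crossed, outermost first: [Ø] — 1 in total.

1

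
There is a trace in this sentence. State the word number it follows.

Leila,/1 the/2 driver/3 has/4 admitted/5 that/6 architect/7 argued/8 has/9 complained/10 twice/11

The displaced element is "Leila" (word 1).
It is linked across 2 clause boundaries (Ø → Ø).
It functions as the subject of "complained", so the gap sits immediately after word 8 ("argued").
Base order: The driver has admitted that architect argued that Leila has complained twice.

8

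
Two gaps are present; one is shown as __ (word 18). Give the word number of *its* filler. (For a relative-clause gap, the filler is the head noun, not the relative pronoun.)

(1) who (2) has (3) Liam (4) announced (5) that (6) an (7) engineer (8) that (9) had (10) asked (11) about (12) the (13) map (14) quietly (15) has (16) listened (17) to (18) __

1

The marked gap is the object of the preposition "to" of "listened".
Its filler is the fronted wh-phrase "who", at word 1.
(The other dependency links word 7 to a gap after word 8.)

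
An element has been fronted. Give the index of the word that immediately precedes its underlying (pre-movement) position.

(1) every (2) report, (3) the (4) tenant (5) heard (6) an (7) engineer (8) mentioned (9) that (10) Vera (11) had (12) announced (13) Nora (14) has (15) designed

15

The displaced element is "every report" (word 2).
It is linked across 3 clause boundaries (Ø → that → Ø).
It functions as the direct object of "designed", so the gap sits immediately after word 15 ("designed").
Base order: The tenant heard an engineer mentioned that Vera had announced Nora has designed every report.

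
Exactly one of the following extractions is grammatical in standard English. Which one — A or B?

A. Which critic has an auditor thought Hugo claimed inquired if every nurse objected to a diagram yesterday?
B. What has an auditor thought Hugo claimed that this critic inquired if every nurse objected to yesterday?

A

In B, the wh-phrase is extracted from inside a wh-island (introduced by "if"), which blocks movement.
In A, the extraction path crosses only that-complement boundaries, which are transparent.
So A is grammatical.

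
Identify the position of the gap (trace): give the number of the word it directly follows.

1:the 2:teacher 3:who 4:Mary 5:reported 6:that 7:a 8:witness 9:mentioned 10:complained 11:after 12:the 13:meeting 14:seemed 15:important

The displaced element is "the teacher" (word 2).
It is linked across 2 clause boundaries (that → Ø).
It functions as the subject of "complained", so the gap sits immediately after word 9 ("mentioned").
Base order: Mary reported that a witness mentioned the teacher complained after the meeting.

9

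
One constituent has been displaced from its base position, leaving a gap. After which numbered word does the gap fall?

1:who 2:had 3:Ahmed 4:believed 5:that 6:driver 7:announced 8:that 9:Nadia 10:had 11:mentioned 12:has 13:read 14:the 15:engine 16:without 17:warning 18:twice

11

The displaced element is "who" (word 1).
It is linked across 3 clause boundaries (Ø → that → Ø).
It functions as the subject of "read", so the gap sits immediately after word 11 ("mentioned").
Base order: Ahmed had believed that driver announced that Nadia had mentioned that who has read the engine without warning twice.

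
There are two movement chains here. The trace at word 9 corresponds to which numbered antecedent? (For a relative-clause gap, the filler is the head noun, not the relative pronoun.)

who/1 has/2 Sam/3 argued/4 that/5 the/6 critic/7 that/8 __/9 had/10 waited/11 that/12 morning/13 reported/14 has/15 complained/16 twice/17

The marked gap is inside the relative clause, the subject of "waited".
Its filler is the head noun "critic" (via "that"), at word 7.
(The other dependency links word 1 to a gap after word 14.)

7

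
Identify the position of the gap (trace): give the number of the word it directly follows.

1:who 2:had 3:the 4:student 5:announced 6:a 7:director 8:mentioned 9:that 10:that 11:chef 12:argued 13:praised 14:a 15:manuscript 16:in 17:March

The displaced element is "who" (word 1).
It is linked across 3 clause boundaries (Ø → that → Ø).
It functions as the subject of "praised", so the gap sits immediately after word 12 ("argued").
Base order: The student had announced a director mentioned that that chef argued who praised a manuscript in March.

12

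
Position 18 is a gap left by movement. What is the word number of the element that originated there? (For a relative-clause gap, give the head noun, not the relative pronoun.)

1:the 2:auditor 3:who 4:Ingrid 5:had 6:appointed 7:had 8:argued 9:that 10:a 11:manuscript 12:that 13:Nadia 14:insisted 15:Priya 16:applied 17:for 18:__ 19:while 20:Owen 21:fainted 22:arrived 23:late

The gap at 18 is the prepositional object of "applied", inside a relative clause.
The relative pronoun is "that" (word 12); it is bound by the head noun immediately before it.
Its filler is the head noun "manuscript", at word 11.

11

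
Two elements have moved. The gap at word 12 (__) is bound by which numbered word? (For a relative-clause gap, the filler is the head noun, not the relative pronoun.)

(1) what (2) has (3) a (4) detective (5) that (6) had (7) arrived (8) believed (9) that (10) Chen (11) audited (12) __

The marked gap is the direct object of "audited".
Its filler is the fronted wh-phrase "what", at word 1.
(The other dependency links word 4 to a gap after word 5.)

1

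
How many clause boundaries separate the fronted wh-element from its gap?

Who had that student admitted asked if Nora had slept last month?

"who" is extracted from the subject of "asked".
Boundaries crossed, outermost first: [Ø] — 1 in total.

1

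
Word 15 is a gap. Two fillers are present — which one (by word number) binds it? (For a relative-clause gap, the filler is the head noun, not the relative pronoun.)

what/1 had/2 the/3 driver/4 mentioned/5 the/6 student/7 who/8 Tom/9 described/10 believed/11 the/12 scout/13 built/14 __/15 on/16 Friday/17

1

The marked gap is the direct object of "built".
Its filler is the fronted wh-phrase "what", at word 1.
(The other dependency links word 7 to a gap after word 10.)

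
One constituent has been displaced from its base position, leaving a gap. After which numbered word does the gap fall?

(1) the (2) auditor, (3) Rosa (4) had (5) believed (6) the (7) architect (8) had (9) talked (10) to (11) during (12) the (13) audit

10

The displaced element is "the auditor" (word 2).
It is linked across 1 clause boundary (Ø).
It functions as the object of the preposition "to" of "talked", so the gap sits immediately after word 10 ("to").
Base order: Rosa had believed the architect had talked to the auditor during the audit.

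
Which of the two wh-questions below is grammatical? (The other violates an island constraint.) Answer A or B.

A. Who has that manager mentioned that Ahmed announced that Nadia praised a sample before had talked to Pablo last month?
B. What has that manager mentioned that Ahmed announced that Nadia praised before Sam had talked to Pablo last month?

In A, the wh-phrase is extracted from inside an adjunct island (introduced by "before"), which blocks movement.
In B, the extraction path crosses only that-complement boundaries, which are transparent.
So B is grammatical.

B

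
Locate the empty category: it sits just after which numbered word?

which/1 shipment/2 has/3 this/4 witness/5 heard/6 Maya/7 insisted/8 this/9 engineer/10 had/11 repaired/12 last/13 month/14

The displaced element is "which shipment" (word 2).
It is linked across 2 clause boundaries (Ø → Ø).
It functions as the direct object of "repaired", so the gap sits immediately after word 12 ("repaired").
Base order: This witness has heard Maya insisted this engineer had repaired which shipment last month.

12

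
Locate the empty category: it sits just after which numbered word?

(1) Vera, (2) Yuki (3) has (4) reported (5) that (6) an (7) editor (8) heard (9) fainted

8

The displaced element is "Vera" (word 1).
It is linked across 2 clause boundaries (that → Ø).
It functions as the subject of "fainted", so the gap sits immediately after word 8 ("heard").
Base order: Yuki has reported that an editor heard Vera fainted.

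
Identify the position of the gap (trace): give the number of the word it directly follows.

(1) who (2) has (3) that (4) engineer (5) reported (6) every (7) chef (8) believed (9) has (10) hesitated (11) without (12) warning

8

The displaced element is "who" (word 1).
It is linked across 2 clause boundaries (Ø → Ø).
It functions as the subject of "hesitated", so the gap sits immediately after word 8 ("believed").
Base order: That engineer has reported every chef believed who has hesitated without warning.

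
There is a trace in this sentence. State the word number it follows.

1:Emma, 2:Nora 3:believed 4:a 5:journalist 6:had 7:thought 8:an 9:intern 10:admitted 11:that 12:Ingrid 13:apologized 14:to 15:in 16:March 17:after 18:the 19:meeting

The displaced element is "Emma" (word 1).
It is linked across 3 clause boundaries (Ø → Ø → that).
It functions as the object of the preposition "to" of "apologized", so the gap sits immediately after word 14 ("to").
Base order: Nora believed a journalist had thought an intern admitted that Ingrid apologized to Emma in March after the meeting.

14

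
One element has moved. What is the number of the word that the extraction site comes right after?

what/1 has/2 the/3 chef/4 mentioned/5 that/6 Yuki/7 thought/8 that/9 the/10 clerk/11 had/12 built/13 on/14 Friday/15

The displaced element is "what" (word 1).
It is linked across 2 clause boundaries (that → that).
It functions as the direct object of "built", so the gap sits immediately after word 13 ("built").
Base order: The chef has mentioned that Yuki thought that the clerk had built what on Friday.

13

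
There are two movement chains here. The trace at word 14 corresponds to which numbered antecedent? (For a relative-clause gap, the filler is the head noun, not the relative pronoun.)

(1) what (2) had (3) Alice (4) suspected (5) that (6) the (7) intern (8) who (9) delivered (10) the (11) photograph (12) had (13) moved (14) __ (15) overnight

The marked gap is the direct object of "moved".
Its filler is the fronted wh-phrase "what", at word 1.
(The other dependency links word 7 to a gap after word 8.)

1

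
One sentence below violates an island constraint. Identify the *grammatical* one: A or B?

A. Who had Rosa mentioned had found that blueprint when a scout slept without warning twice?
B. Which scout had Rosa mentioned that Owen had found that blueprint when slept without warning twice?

A

In B, the wh-phrase is extracted from inside an adjunct island (introduced by "when"), which blocks movement.
In A, the extraction path crosses only that-complement boundaries, which are transparent.
So A is grammatical.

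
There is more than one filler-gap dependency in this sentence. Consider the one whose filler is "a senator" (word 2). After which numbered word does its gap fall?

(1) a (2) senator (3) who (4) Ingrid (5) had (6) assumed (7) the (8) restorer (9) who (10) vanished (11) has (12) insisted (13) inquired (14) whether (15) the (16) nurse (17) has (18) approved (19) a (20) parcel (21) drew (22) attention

12

The displaced element is "a senator" (word 2).
It is linked across 2 clause boundaries (Ø → Ø).
It functions as the subject of "inquired", so the gap sits immediately after word 12 ("insisted").
Base order: Ingrid had assumed the restorer who vanished has insisted a senator inquired whether the nurse has approved a parcel.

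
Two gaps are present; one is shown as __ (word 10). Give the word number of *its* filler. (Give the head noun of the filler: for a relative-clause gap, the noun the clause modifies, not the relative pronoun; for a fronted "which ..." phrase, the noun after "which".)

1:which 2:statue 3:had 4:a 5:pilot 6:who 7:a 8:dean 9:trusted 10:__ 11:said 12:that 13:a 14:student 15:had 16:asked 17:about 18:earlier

5

The marked gap is inside the relative clause, the direct object of "trusted".
Its filler is the head noun "pilot" (via "who"), at word 5.
(The other dependency links word 2 to a gap after word 17.)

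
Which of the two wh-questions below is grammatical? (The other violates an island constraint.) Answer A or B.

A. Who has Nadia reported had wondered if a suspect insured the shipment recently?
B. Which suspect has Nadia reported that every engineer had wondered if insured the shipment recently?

In B, the wh-phrase is extracted from inside a wh-island (introduced by "if"), which blocks movement.
In A, the extraction path crosses only that-complement boundaries, which are transparent.
So A is grammatical.

A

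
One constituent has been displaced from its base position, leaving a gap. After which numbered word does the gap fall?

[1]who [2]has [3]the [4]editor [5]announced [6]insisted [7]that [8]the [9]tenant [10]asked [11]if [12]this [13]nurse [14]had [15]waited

The displaced element is "who" (word 1).
It is linked across 1 clause boundary (Ø).
It functions as the subject of "insisted", so the gap sits immediately after word 5 ("announced").
Base order: The editor has announced that who insisted that the tenant asked if this nurse had waited.

5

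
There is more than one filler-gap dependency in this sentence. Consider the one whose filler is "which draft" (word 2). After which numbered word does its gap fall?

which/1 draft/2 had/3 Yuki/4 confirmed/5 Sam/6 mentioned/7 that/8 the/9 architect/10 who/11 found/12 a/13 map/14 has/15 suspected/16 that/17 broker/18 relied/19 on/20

20

The displaced element is "which draft" (word 2).
It is linked across 3 clause boundaries (Ø → that → Ø).
It functions as the object of the preposition "on" of "relied", so the gap sits immediately after word 20 ("on").
Base order: Yuki had confirmed Sam mentioned that the architect who found a map has suspected that broker relied on which draft.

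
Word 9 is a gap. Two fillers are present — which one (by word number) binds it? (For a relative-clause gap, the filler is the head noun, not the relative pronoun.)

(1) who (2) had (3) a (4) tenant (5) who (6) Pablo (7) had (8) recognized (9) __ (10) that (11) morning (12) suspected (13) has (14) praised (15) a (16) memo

The marked gap is inside the relative clause, the direct object of "recognized".
Its filler is the head noun "tenant" (via "who"), at word 4.
(The other dependency links word 1 to a gap after word 12.)

4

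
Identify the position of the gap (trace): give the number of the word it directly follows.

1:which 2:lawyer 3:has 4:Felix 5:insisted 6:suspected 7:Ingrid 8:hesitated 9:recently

5

The displaced element is "which lawyer" (word 2).
It is linked across 1 clause boundary (Ø).
It functions as the subject of "suspected", so the gap sits immediately after word 5 ("insisted").
Base order: Felix has insisted which lawyer suspected Ingrid hesitated recently.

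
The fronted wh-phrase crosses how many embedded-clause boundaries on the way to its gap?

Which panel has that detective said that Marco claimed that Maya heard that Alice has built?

"which panel" is extracted from the object of "built".
Boundaries crossed, outermost first: [that], [that], [that] — 3 in total.

3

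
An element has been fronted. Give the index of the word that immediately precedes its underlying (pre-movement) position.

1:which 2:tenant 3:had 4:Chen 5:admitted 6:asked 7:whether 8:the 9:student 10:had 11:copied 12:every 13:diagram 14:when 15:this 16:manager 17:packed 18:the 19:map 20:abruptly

The displaced element is "which tenant" (word 2).
It is linked across 1 clause boundary (Ø).
It functions as the subject of "asked", so the gap sits immediately after word 5 ("admitted").
Base order: Chen had admitted that which tenant asked whether the student had copied every diagram when this manager packed the map abruptly.

5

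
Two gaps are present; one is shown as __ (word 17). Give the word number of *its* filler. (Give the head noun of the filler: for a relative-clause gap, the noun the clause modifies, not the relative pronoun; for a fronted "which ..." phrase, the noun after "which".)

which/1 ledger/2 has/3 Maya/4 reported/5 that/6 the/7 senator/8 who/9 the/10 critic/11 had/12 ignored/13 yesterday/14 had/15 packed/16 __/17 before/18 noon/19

2

The marked gap is the direct object of "packed".
Its filler is the fronted wh-phrase "which ledger", at word 2.
(The other dependency links word 8 to a gap after word 13.)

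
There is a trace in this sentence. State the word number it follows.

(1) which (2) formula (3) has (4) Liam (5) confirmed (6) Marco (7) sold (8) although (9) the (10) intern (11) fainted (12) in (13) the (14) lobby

7

The displaced element is "which formula" (word 2).
It is linked across 1 clause boundary (Ø).
It functions as the direct object of "sold", so the gap sits immediately after word 7 ("sold").
Base order: Liam has confirmed Marco sold which formula although the intern fainted in the lobby.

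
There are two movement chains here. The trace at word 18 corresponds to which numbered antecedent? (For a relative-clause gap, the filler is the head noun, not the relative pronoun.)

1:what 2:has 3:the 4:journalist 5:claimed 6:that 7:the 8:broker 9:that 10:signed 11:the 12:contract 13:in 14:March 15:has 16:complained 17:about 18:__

The marked gap is the object of the preposition "about" of "complained".
Its filler is the fronted wh-phrase "what", at word 1.
(The other dependency links word 8 to a gap after word 9.)

1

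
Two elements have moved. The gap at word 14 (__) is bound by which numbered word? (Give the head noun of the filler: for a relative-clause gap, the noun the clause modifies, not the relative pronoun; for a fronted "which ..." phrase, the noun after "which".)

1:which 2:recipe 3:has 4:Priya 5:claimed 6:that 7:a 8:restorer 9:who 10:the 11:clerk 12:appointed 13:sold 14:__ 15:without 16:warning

2

The marked gap is the direct object of "sold".
Its filler is the fronted wh-phrase "which recipe", at word 2.
(The other dependency links word 8 to a gap after word 12.)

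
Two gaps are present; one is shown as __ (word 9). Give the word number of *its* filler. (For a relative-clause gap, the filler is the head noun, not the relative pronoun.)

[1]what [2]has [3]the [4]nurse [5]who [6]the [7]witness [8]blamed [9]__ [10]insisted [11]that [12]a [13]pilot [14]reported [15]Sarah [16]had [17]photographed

The marked gap is inside the relative clause, the direct object of "blamed".
Its filler is the head noun "nurse" (via "who"), at word 4.
(The other dependency links word 1 to a gap after word 17.)

4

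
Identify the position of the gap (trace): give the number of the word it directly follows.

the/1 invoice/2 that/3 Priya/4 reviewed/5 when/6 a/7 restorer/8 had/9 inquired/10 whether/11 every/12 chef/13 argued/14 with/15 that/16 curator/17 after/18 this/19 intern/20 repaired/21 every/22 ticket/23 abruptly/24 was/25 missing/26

5

The displaced element is "the invoice" (word 2).
It functions as the direct object of "reviewed", so the gap sits immediately after word 5 ("reviewed").
Base order: Priya reviewed the invoice when a restorer had inquired whether every chef argued with that curator after this intern repaired every ticket abruptly.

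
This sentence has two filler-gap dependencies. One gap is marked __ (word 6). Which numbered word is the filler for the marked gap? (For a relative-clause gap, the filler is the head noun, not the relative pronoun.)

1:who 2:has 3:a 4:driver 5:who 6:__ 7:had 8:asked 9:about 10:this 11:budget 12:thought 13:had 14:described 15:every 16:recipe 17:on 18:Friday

4

The marked gap is inside the relative clause, the subject of "asked".
Its filler is the head noun "driver" (via "who"), at word 4.
(The other dependency links word 1 to a gap after word 12.)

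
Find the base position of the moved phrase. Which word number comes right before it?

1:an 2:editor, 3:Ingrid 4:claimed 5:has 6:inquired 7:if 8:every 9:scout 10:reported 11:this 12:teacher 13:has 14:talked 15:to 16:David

The displaced element is "an editor" (word 2).
It is linked across 1 clause boundary (Ø).
It functions as the subject of "inquired", so the gap sits immediately after word 4 ("claimed").
Base order: Ingrid claimed an editor has inquired if every scout reported this teacher has talked to David.

4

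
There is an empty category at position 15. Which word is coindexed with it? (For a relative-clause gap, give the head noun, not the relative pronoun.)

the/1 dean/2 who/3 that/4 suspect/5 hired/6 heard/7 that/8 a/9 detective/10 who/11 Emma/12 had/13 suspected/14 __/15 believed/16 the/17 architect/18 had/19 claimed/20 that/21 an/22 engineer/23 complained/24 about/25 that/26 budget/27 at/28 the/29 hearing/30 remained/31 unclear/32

The gap at 15 is the subject of "believed", inside a relative clause.
The relative pronoun is "who" (word 11); it is bound by the head noun immediately before it.
Its filler is the head noun "detective", at word 10.

10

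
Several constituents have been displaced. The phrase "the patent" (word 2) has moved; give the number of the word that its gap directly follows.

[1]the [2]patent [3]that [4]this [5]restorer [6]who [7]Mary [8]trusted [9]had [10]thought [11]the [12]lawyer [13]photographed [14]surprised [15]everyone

13

The displaced element is "the patent" (word 2).
It is linked across 1 clause boundary (Ø).
It functions as the direct object of "photographed", so the gap sits immediately after word 13 ("photographed").
Base order: This restorer who Mary trusted had thought the lawyer photographed the patent.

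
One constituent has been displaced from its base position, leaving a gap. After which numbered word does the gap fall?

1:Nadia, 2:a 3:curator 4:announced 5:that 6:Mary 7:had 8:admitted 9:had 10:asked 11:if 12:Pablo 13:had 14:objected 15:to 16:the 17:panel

8

The displaced element is "Nadia" (word 1).
It is linked across 2 clause boundaries (that → Ø).
It functions as the subject of "asked", so the gap sits immediately after word 8 ("admitted").
Base order: A curator announced that Mary had admitted that Nadia had asked if Pablo had objected to the panel.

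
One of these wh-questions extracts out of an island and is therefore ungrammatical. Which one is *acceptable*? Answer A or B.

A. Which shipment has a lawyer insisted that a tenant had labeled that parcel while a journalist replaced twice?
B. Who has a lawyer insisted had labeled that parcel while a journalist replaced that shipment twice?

In A, the wh-phrase is extracted from inside an adjunct island (introduced by "while"), which blocks movement.
In B, the extraction path crosses only that-complement boundaries, which are transparent.
So B is grammatical.

B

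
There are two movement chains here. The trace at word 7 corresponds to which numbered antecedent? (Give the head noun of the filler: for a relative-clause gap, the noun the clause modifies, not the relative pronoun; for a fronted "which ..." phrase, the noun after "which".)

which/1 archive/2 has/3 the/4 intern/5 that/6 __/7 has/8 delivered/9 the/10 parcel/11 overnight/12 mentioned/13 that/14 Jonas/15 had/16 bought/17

The marked gap is inside the relative clause, the subject of "delivered".
Its filler is the head noun "intern" (via "that"), at word 5.
(The other dependency links word 2 to a gap after word 17.)

5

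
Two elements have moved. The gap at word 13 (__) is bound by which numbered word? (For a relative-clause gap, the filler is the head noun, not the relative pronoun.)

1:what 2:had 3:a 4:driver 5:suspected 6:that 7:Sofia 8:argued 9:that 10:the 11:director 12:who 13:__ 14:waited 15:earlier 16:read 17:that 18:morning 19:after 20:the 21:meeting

The marked gap is inside the relative clause, the subject of "waited".
Its filler is the head noun "director" (via "who"), at word 11.
(The other dependency links word 1 to a gap after word 16.)

11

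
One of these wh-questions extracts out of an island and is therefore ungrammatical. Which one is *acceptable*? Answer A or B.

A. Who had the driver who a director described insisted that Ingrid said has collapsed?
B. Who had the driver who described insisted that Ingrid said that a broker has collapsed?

In B, the wh-phrase is extracted from inside a complex-NP island (relative clause) (introduced by "who"), which blocks movement.
In A, the extraction path crosses only that-complement boundaries, which are transparent.
So A is grammatical.

A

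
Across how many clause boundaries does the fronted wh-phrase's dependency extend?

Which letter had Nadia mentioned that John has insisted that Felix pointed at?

"which letter" is extracted from the PP object of "pointed".
Boundaries crossed, outermost first: [that], [that] — 2 in total.

2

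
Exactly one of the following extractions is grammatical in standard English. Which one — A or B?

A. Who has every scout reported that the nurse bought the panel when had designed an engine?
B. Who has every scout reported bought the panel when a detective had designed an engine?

B

In A, the wh-phrase is extracted from inside an adjunct island (introduced by "when"), which blocks movement.
In B, the extraction path crosses only that-complement boundaries, which are transparent.
So B is grammatical.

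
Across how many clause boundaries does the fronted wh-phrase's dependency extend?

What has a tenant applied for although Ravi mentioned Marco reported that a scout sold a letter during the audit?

0

"what" originates inside the matrix clause — no clause boundary is crossed.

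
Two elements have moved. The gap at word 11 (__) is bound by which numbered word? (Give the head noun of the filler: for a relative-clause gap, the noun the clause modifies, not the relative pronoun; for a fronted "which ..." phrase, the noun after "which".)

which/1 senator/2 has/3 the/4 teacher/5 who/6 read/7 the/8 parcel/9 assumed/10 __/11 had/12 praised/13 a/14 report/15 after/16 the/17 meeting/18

2

The marked gap is the subject of "praised".
Its filler is the fronted wh-phrase "which senator", at word 2.
(The other dependency links word 5 to a gap after word 6.)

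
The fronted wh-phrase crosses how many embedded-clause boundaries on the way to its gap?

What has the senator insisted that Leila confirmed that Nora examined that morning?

"what" is extracted from the object of "examined".
Boundaries crossed, outermost first: [that], [that] — 2 in total.

2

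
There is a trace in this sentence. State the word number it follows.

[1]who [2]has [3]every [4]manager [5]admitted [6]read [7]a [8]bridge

5

The displaced element is "who" (word 1).
It is linked across 1 clause boundary (Ø).
It functions as the subject of "read", so the gap sits immediately after word 5 ("admitted").
Base order: Every manager has admitted who read a bridge.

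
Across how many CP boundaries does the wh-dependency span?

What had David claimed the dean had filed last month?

1

"what" is extracted from the object of "filed".
Boundaries crossed, outermost first: [Ø] — 1 in total.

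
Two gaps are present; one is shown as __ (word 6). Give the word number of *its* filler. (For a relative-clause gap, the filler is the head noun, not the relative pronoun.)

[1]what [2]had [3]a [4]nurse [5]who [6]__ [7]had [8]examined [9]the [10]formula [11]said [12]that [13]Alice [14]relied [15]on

The marked gap is inside the relative clause, the subject of "examined".
Its filler is the head noun "nurse" (via "who"), at word 4.
(The other dependency links word 1 to a gap after word 15.)

4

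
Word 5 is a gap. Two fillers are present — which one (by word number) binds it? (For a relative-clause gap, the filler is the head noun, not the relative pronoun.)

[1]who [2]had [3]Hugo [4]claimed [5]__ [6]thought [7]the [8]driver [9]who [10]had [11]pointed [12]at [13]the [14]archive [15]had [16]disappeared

The marked gap is the subject of "thought".
Its filler is the fronted wh-phrase "who", at word 1.
(The other dependency links word 8 to a gap after word 9.)

1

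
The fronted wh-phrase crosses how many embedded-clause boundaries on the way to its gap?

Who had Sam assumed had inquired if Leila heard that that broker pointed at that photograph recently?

1

"who" is extracted from the subject of "inquired".
Boundaries crossed, outermost first: [Ø] — 1 in total.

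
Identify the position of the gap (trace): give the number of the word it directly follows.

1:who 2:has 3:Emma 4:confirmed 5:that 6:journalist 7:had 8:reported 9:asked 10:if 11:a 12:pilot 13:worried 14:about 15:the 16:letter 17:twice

8

The displaced element is "who" (word 1).
It is linked across 2 clause boundaries (Ø → Ø).
It functions as the subject of "asked", so the gap sits immediately after word 8 ("reported").
Base order: Emma has confirmed that journalist had reported who asked if a pilot worried about the letter twice.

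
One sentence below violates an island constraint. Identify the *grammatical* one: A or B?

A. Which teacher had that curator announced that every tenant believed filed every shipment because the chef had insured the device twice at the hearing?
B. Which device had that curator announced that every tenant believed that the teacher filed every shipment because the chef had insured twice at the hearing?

In B, the wh-phrase is extracted from inside an adjunct island (introduced by "because"), which blocks movement.
In A, the extraction path crosses only that-complement boundaries, which are transparent.
So A is grammatical.

A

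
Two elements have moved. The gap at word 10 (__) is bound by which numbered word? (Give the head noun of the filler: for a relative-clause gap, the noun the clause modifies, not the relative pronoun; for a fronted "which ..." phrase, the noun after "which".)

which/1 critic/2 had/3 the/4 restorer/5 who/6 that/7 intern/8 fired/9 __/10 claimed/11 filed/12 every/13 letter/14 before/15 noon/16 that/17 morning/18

The marked gap is inside the relative clause, the direct object of "fired".
Its filler is the head noun "restorer" (via "who"), at word 5.
(The other dependency links word 2 to a gap after word 11.)

5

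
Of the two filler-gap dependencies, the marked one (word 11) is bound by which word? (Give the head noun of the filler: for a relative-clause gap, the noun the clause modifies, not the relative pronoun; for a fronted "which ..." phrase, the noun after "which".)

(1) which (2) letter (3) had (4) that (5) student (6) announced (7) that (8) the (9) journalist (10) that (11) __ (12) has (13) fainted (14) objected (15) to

9

The marked gap is inside the relative clause, the subject of "fainted".
Its filler is the head noun "journalist" (via "that"), at word 9.
(The other dependency links word 2 to a gap after word 15.)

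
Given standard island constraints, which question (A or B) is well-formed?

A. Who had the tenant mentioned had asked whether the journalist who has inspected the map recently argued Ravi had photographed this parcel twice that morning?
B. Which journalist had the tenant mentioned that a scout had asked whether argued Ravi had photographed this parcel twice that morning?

A

In B, the wh-phrase is extracted from inside a wh-island (introduced by "whether"), which blocks movement.
In A, the extraction path crosses only that-complement boundaries, which are transparent.
So A is grammatical.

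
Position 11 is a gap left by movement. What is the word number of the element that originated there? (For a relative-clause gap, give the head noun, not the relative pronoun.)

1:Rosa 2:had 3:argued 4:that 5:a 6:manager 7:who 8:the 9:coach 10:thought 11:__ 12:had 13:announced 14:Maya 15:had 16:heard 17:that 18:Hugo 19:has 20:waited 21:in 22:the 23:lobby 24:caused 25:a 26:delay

The gap at 11 is the subject of "announced", inside a relative clause.
The relative pronoun is "who" (word 7); it is bound by the head noun immediately before it.
Its filler is the head noun "manager", at word 6.

6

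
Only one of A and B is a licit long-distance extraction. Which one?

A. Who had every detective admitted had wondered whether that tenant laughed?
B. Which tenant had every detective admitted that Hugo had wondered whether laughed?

A

In B, the wh-phrase is extracted from inside a wh-island (introduced by "whether"), which blocks movement.
In A, the extraction path crosses only that-complement boundaries, which are transparent.
So A is grammatical.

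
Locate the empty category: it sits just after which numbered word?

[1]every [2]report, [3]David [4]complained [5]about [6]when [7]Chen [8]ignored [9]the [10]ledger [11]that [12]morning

5

The displaced element is "every report" (word 2).
It functions as the object of the preposition "about" of "complained", so the gap sits immediately after word 5 ("about").
Base order: David complained about every report when Chen ignored the ledger that morning.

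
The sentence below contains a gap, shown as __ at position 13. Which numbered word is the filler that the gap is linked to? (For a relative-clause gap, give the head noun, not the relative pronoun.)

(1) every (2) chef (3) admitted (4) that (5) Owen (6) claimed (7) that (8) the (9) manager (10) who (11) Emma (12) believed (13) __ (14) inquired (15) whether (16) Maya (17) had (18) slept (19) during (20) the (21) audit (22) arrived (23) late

The gap at 13 is the subject of "inquired", inside a relative clause.
The relative pronoun is "who" (word 10); it is bound by the head noun immediately before it.
Its filler is the head noun "manager", at word 9.

9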